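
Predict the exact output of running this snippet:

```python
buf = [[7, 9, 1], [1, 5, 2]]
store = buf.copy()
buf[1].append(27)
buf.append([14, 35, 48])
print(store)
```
[[7, 9, 1], [1, 5, 2, 27]]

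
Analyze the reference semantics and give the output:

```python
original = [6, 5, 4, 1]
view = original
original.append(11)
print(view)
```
[6, 5, 4, 1, 11]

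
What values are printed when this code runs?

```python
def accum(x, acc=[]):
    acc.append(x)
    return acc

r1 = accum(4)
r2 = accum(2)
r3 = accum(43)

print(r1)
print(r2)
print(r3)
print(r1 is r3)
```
[4, 2, 43]
[4, 2, 43]
[4, 2, 43]
True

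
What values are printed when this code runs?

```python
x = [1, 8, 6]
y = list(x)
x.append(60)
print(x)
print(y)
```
[1, 8, 6, 60]
[1, 8, 6]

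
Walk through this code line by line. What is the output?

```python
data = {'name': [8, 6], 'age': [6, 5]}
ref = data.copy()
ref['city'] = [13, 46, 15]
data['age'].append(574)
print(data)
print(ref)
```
{'name': [8, 6], 'age': [6, 5, 574]}
{'name': [8, 6], 'age': [6, 5, 574], 'city': [13, 46, 15]}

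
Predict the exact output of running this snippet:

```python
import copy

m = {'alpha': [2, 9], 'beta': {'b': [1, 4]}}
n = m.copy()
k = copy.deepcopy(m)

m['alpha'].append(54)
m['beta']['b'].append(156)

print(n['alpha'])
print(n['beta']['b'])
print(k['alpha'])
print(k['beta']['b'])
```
[2, 9, 54]
[1, 4, 156]
[2, 9]
[1, 4]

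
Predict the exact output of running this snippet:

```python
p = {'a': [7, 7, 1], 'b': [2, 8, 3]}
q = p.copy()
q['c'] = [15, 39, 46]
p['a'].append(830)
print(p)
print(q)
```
{'a': [7, 7, 1, 830], 'b': [2, 8, 3]}
{'a': [7, 7, 1, 830], 'b': [2, 8, 3], 'c': [15, 39, 46]}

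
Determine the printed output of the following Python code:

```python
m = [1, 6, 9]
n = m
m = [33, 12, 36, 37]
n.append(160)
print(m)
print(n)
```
[33, 12, 36, 37]
[1, 6, 9, 160]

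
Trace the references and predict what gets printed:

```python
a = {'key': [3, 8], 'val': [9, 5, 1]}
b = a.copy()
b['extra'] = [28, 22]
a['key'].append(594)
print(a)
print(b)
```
{'key': [3, 8, 594], 'val': [9, 5, 1]}
{'key': [3, 8, 594], 'val': [9, 5, 1], 'extra': [28, 22]}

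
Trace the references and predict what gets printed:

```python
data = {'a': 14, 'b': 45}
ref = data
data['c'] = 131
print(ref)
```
{'a': 14, 'b': 45, 'c': 131}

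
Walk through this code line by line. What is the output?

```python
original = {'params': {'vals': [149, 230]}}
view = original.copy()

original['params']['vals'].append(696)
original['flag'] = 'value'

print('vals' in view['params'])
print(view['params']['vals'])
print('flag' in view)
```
True
[149, 230, 696]
False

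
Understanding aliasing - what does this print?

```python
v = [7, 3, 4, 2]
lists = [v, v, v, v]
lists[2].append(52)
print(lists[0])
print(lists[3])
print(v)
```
[7, 3, 4, 2, 52]
[7, 3, 4, 2, 52]
[7, 3, 4, 2, 52]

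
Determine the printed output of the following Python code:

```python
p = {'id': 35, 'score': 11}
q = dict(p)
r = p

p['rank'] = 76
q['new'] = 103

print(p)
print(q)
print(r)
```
{'id': 35, 'score': 11, 'rank': 76}
{'id': 35, 'score': 11, 'new': 103}
{'id': 35, 'score': 11, 'rank': 76}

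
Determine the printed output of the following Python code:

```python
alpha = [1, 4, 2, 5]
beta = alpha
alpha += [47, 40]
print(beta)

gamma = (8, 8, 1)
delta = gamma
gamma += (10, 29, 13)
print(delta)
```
[1, 4, 2, 5, 47, 40]
(8, 8, 1)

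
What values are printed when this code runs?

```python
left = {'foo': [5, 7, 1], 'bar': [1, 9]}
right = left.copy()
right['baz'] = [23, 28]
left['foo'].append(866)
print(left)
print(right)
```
{'foo': [5, 7, 1, 866], 'bar': [1, 9]}
{'foo': [5, 7, 1, 866], 'bar': [1, 9], 'baz': [23, 28]}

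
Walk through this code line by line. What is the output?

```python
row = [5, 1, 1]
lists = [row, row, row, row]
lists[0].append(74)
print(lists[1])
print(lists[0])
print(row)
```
[5, 1, 1, 74]
[5, 1, 1, 74]
[5, 1, 1, 74]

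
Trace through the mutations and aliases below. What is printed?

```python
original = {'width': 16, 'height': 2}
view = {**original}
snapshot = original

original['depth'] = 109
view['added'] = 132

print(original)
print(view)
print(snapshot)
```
{'width': 16, 'height': 2, 'depth': 109}
{'width': 16, 'height': 2, 'added': 132}
{'width': 16, 'height': 2, 'depth': 109}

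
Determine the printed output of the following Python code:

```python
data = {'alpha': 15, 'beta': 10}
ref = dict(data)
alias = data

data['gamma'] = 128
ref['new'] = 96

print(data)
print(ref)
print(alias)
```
{'alpha': 15, 'beta': 10, 'gamma': 128}
{'alpha': 15, 'beta': 10, 'new': 96}
{'alpha': 15, 'beta': 10, 'gamma': 128}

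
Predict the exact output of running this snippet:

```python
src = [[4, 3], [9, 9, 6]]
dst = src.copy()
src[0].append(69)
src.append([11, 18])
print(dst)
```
[[4, 3, 69], [9, 9, 6]]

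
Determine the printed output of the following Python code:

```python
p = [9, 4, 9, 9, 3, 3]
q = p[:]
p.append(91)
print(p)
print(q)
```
[9, 4, 9, 9, 3, 3, 91]
[9, 4, 9, 9, 3, 3]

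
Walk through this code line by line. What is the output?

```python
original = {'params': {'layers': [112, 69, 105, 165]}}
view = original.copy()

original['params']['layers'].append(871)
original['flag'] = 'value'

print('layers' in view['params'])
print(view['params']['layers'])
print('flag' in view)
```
True
[112, 69, 105, 165, 871]
False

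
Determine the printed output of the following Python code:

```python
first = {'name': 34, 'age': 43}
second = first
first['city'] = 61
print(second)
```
{'name': 34, 'age': 43, 'city': 61}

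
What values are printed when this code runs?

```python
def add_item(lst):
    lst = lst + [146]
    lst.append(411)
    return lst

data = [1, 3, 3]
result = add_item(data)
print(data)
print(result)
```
[1, 3, 3]
[1, 3, 3, 146, 411]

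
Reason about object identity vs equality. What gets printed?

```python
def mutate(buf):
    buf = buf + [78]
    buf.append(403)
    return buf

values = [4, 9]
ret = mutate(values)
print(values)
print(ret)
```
[4, 9]
[4, 9, 78, 403]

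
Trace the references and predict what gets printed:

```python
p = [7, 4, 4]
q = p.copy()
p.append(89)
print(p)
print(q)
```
[7, 4, 4, 89]
[7, 4, 4]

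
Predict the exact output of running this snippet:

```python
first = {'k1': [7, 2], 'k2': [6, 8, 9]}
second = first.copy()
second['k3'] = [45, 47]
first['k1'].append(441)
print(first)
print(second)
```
{'k1': [7, 2, 441], 'k2': [6, 8, 9]}
{'k1': [7, 2, 441], 'k2': [6, 8, 9], 'k3': [45, 47]}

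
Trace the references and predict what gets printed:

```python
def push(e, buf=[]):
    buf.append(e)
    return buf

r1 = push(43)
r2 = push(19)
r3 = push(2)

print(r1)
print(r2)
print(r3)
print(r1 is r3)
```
[43, 19, 2]
[43, 19, 2]
[43, 19, 2]
True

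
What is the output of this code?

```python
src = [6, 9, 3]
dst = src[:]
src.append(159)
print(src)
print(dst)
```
[6, 9, 3, 159]
[6, 9, 3]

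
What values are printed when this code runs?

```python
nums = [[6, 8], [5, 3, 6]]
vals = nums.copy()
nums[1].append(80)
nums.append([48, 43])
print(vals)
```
[[6, 8], [5, 3, 6, 80]]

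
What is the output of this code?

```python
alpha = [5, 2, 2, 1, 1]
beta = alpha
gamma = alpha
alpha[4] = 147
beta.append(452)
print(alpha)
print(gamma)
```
[5, 2, 2, 1, 147, 452]
[5, 2, 2, 1, 147, 452]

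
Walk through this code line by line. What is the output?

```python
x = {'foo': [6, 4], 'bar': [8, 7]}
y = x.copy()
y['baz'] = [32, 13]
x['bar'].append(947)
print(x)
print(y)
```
{'foo': [6, 4], 'bar': [8, 7, 947]}
{'foo': [6, 4], 'bar': [8, 7, 947], 'baz': [32, 13]}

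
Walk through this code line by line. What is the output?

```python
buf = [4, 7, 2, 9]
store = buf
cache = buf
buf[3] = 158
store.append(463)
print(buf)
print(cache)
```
[4, 7, 2, 158, 463]
[4, 7, 2, 158, 463]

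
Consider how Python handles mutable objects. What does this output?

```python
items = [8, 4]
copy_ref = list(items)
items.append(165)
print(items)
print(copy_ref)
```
[8, 4, 165]
[8, 4]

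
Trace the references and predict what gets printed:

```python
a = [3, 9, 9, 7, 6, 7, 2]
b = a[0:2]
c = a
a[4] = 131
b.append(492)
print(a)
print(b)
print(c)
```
[3, 9, 9, 7, 131, 7, 2]
[3, 9, 492]
[3, 9, 9, 7, 131, 7, 2]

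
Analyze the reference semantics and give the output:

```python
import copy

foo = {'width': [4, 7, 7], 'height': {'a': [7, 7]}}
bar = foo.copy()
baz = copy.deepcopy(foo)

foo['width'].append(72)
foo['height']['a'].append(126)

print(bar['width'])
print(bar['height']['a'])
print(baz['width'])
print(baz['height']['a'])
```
[4, 7, 7, 72]
[7, 7, 126]
[4, 7, 7]
[7, 7]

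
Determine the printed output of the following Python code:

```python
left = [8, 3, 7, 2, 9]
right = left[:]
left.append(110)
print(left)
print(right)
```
[8, 3, 7, 2, 9, 110]
[8, 3, 7, 2, 9]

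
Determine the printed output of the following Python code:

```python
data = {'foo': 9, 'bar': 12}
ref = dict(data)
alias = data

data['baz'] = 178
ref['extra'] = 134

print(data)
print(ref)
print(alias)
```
{'foo': 9, 'bar': 12, 'baz': 178}
{'foo': 9, 'bar': 12, 'extra': 134}
{'foo': 9, 'bar': 12, 'baz': 178}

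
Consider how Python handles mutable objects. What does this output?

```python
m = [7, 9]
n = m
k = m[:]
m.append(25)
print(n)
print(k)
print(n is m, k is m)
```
[7, 9, 25]
[7, 9]
True False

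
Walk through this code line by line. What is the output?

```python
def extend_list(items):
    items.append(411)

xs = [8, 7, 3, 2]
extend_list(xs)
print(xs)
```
[8, 7, 3, 2, 411]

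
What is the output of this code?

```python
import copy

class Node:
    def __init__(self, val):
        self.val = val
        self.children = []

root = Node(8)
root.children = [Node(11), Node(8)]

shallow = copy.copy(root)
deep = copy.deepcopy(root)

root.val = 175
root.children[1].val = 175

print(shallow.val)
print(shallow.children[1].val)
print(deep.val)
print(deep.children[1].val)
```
8
175
8
8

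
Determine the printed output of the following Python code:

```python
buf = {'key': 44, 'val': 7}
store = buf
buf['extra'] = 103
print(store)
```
{'key': 44, 'val': 7, 'extra': 103}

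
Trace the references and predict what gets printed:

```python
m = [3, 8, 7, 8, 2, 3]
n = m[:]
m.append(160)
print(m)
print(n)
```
[3, 8, 7, 8, 2, 3, 160]
[3, 8, 7, 8, 2, 3]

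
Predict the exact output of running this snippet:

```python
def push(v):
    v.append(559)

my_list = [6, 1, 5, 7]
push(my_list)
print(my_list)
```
[6, 1, 5, 7, 559]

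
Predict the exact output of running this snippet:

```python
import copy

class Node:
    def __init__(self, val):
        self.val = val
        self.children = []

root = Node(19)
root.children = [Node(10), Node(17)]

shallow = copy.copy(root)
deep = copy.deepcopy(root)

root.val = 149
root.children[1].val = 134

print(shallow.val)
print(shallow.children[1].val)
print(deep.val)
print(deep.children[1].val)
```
19
134
19
17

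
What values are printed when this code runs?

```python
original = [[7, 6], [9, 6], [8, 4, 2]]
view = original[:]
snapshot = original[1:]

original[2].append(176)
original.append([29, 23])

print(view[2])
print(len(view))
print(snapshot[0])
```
[8, 4, 2, 176]
3
[9, 6]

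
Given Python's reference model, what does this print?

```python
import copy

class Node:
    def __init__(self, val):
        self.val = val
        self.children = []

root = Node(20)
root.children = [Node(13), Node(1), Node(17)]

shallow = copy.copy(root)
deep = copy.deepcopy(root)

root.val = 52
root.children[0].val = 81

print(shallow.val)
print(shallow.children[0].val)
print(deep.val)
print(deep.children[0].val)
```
20
81
20
13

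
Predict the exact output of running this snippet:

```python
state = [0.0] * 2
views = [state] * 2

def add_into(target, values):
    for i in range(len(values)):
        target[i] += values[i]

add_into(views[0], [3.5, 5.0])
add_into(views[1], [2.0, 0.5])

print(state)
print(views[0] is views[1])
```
[5.5, 5.5]
True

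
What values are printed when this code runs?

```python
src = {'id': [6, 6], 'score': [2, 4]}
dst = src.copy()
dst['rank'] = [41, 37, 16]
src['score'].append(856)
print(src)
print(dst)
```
{'id': [6, 6], 'score': [2, 4, 856]}
{'id': [6, 6], 'score': [2, 4, 856], 'rank': [41, 37, 16]}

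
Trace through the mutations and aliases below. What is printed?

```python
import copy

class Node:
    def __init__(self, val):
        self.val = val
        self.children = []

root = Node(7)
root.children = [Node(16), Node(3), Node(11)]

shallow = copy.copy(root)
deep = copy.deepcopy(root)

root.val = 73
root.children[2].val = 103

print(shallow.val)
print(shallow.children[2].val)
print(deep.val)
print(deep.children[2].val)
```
7
103
7
11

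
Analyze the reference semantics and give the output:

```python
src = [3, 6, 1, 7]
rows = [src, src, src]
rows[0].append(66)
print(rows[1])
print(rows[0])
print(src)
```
[3, 6, 1, 7, 66]
[3, 6, 1, 7, 66]
[3, 6, 1, 7, 66]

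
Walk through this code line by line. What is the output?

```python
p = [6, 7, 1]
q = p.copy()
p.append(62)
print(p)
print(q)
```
[6, 7, 1, 62]
[6, 7, 1]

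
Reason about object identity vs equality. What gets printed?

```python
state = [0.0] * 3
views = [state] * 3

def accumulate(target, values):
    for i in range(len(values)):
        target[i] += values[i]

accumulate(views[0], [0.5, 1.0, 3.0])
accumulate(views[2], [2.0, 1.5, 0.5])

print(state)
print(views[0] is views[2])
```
[2.5, 2.5, 3.5]
True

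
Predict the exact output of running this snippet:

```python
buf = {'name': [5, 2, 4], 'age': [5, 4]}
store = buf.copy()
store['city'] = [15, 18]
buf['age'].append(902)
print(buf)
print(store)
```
{'name': [5, 2, 4], 'age': [5, 4, 902]}
{'name': [5, 2, 4], 'age': [5, 4, 902], 'city': [15, 18]}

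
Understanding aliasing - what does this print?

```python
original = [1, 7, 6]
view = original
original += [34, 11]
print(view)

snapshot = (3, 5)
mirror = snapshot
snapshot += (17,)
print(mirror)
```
[1, 7, 6, 34, 11]
(3, 5)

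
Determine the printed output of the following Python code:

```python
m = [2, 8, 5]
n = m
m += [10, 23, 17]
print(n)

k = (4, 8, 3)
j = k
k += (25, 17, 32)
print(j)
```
[2, 8, 5, 10, 23, 17]
(4, 8, 3)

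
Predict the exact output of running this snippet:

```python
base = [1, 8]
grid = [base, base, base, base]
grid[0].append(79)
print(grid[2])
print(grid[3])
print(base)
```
[1, 8, 79]
[1, 8, 79]
[1, 8, 79]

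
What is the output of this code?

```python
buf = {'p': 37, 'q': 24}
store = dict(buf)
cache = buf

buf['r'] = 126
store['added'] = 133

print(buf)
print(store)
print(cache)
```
{'p': 37, 'q': 24, 'r': 126}
{'p': 37, 'q': 24, 'added': 133}
{'p': 37, 'q': 24, 'r': 126}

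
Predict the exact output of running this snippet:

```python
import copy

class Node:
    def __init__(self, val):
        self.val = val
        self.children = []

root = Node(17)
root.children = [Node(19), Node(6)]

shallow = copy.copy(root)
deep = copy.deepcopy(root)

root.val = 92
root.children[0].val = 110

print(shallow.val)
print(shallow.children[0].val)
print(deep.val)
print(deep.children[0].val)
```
17
110
17
19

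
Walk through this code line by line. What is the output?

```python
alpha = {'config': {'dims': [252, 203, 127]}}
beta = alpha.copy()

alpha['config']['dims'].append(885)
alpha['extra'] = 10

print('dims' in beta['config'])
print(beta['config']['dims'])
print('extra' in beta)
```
True
[252, 203, 127, 885]
False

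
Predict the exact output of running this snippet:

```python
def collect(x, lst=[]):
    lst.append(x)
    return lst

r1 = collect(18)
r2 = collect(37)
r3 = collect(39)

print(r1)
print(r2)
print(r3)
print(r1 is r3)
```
[18, 37, 39]
[18, 37, 39]
[18, 37, 39]
True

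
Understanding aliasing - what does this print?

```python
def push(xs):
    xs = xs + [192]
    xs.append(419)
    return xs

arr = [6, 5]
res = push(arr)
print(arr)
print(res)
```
[6, 5]
[6, 5, 192, 419]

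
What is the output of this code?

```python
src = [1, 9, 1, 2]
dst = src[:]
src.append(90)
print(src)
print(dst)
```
[1, 9, 1, 2, 90]
[1, 9, 1, 2]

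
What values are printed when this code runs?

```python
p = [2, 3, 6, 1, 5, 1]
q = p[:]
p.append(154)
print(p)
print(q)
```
[2, 3, 6, 1, 5, 1, 154]
[2, 3, 6, 1, 5, 1]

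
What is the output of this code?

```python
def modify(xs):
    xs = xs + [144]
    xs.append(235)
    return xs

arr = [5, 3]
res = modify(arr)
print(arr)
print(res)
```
[5, 3]
[5, 3, 144, 235]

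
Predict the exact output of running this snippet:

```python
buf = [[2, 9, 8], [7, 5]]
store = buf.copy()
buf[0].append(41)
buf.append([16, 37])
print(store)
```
[[2, 9, 8, 41], [7, 5]]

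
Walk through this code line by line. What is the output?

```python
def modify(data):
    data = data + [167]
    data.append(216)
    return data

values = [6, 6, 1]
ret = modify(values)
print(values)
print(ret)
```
[6, 6, 1]
[6, 6, 1, 167, 216]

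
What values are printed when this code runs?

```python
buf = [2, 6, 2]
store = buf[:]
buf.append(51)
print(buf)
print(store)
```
[2, 6, 2, 51]
[2, 6, 2]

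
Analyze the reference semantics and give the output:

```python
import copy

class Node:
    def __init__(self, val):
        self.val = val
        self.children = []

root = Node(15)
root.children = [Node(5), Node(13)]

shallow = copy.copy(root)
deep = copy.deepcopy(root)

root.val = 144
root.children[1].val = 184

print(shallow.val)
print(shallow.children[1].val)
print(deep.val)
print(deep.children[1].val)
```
15
184
15
13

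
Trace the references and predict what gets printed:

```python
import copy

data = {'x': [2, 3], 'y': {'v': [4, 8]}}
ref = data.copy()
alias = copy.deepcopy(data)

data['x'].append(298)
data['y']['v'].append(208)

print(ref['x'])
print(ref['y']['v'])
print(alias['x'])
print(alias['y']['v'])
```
[2, 3, 298]
[4, 8, 208]
[2, 3]
[4, 8]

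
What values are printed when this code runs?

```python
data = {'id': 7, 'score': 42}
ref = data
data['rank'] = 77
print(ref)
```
{'id': 7, 'score': 42, 'rank': 77}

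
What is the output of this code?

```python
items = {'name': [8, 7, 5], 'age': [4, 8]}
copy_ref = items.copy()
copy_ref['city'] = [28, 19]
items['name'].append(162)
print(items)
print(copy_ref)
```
{'name': [8, 7, 5, 162], 'age': [4, 8]}
{'name': [8, 7, 5, 162], 'age': [4, 8], 'city': [28, 19]}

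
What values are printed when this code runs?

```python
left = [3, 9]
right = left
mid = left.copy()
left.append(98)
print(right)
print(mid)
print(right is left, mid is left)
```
[3, 9, 98]
[3, 9]
True False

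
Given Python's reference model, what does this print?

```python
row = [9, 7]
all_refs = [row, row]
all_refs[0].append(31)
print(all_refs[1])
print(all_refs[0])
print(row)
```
[9, 7, 31]
[9, 7, 31]
[9, 7, 31]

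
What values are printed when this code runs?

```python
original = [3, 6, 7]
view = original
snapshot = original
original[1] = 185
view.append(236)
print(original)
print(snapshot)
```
[3, 185, 7, 236]
[3, 185, 7, 236]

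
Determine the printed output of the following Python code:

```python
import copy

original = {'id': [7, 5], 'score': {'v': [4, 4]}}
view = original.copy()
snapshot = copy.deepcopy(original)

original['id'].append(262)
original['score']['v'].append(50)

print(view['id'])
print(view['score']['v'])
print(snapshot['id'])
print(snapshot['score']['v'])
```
[7, 5, 262]
[4, 4, 50]
[7, 5]
[4, 4]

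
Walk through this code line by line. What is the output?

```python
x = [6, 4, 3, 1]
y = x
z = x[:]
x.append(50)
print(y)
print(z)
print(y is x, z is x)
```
[6, 4, 3, 1, 50]
[6, 4, 3, 1]
True False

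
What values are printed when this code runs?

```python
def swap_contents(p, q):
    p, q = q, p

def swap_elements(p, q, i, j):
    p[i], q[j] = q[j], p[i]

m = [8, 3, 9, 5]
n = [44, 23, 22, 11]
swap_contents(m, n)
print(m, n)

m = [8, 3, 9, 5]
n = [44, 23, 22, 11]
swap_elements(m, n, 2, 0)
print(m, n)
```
[8, 3, 9, 5] [44, 23, 22, 11]
[8, 3, 44, 5] [9, 23, 22, 11]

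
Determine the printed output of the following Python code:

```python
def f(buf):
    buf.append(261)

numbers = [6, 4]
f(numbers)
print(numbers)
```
[6, 4, 261]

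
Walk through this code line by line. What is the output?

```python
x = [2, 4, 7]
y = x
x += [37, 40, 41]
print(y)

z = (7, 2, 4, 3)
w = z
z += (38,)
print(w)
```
[2, 4, 7, 37, 40, 41]
(7, 2, 4, 3)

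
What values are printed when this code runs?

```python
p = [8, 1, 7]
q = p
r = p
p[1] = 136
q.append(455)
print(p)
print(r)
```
[8, 136, 7, 455]
[8, 136, 7, 455]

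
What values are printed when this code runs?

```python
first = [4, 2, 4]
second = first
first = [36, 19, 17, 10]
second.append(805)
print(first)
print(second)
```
[36, 19, 17, 10]
[4, 2, 4, 805]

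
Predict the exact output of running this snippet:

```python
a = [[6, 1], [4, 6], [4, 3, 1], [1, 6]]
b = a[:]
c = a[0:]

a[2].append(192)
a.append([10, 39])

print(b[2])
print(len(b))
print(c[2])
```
[4, 3, 1, 192]
4
[4, 3, 1, 192]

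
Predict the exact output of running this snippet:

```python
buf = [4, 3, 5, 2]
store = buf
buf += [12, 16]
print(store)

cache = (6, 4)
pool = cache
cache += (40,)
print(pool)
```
[4, 3, 5, 2, 12, 16]
(6, 4)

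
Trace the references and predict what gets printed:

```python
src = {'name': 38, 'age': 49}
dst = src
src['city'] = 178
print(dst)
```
{'name': 38, 'age': 49, 'city': 178}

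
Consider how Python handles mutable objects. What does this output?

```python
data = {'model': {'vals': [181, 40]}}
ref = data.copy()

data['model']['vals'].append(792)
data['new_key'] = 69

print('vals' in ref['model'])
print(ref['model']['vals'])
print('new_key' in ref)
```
True
[181, 40, 792]
False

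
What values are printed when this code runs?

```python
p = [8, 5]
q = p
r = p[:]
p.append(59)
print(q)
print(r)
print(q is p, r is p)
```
[8, 5, 59]
[8, 5]
True False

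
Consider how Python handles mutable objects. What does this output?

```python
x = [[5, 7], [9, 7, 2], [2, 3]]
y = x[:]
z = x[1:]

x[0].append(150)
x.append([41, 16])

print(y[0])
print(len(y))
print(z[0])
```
[5, 7, 150]
3
[9, 7, 2]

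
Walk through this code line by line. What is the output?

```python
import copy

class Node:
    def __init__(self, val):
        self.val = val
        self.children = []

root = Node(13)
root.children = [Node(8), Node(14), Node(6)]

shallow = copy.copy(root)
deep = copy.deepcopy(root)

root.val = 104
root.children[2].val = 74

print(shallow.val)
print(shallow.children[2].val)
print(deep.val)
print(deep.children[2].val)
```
13
74
13
6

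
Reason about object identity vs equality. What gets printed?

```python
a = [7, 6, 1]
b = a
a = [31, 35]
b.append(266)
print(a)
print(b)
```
[31, 35]
[7, 6, 1, 266]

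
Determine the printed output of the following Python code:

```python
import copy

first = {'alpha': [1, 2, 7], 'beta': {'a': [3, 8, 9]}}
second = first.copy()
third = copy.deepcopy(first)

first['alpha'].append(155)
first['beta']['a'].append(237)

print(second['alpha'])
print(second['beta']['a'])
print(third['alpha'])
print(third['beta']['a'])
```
[1, 2, 7, 155]
[3, 8, 9, 237]
[1, 2, 7]
[3, 8, 9]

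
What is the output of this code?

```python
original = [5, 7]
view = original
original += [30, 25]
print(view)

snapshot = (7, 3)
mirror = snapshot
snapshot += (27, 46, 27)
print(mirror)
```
[5, 7, 30, 25]
(7, 3)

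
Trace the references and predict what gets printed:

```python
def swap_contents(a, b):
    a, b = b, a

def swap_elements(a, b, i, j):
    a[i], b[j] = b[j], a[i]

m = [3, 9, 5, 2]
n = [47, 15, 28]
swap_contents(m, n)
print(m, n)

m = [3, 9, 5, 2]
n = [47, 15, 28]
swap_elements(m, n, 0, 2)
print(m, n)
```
[3, 9, 5, 2] [47, 15, 28]
[28, 9, 5, 2] [47, 15, 3]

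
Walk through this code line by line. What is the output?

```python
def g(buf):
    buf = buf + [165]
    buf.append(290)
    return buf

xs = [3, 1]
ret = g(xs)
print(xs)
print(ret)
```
[3, 1]
[3, 1, 165, 290]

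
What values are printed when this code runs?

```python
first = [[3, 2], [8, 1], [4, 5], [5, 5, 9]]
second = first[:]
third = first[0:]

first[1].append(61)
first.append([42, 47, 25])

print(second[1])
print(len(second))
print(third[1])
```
[8, 1, 61]
4
[8, 1, 61]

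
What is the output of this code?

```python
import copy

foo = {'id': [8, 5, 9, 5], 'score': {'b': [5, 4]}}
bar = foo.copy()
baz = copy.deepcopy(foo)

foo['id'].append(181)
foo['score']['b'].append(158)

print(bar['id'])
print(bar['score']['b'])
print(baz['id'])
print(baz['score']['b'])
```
[8, 5, 9, 5, 181]
[5, 4, 158]
[8, 5, 9, 5]
[5, 4]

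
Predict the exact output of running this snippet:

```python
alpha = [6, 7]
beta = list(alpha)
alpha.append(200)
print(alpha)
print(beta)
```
[6, 7, 200]
[6, 7]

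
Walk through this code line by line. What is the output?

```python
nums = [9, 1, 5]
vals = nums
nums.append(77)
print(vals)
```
[9, 1, 5, 77]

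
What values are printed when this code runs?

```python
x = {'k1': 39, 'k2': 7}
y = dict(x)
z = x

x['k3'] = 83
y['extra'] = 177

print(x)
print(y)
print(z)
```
{'k1': 39, 'k2': 7, 'k3': 83}
{'k1': 39, 'k2': 7, 'extra': 177}
{'k1': 39, 'k2': 7, 'k3': 83}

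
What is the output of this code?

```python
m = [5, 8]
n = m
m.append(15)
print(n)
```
[5, 8, 15]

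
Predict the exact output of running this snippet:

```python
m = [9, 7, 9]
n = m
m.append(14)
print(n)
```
[9, 7, 9, 14]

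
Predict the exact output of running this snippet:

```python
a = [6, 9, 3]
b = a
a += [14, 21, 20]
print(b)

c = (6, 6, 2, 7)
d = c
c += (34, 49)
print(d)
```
[6, 9, 3, 14, 21, 20]
(6, 6, 2, 7)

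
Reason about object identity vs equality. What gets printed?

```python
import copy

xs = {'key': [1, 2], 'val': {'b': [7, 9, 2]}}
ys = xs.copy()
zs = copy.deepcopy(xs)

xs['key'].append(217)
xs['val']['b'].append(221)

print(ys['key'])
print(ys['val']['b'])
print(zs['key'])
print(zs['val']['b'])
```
[1, 2, 217]
[7, 9, 2, 221]
[1, 2]
[7, 9, 2]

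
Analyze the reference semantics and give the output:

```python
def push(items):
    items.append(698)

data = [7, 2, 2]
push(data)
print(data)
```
[7, 2, 2, 698]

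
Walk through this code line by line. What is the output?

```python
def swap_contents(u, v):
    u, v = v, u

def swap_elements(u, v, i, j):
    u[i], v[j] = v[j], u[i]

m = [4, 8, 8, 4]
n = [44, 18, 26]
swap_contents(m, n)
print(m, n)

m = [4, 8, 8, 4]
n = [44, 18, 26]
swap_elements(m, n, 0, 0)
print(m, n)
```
[4, 8, 8, 4] [44, 18, 26]
[44, 8, 8, 4] [4, 18, 26]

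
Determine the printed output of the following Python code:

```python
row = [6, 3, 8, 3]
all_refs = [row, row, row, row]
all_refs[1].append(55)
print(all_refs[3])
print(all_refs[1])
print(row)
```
[6, 3, 8, 3, 55]
[6, 3, 8, 3, 55]
[6, 3, 8, 3, 55]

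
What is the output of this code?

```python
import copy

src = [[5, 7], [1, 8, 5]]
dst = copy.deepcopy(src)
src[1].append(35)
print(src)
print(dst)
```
[[5, 7], [1, 8, 5, 35]]
[[5, 7], [1, 8, 5]]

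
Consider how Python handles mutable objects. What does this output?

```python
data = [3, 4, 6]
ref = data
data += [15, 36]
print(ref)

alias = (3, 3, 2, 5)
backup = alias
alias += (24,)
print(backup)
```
[3, 4, 6, 15, 36]
(3, 3, 2, 5)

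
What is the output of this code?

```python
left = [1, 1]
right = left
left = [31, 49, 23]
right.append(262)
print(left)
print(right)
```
[31, 49, 23]
[1, 1, 262]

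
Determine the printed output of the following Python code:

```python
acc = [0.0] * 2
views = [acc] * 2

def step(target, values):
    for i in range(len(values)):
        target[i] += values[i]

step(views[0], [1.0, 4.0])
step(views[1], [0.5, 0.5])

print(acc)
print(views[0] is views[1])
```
[1.5, 4.5]
True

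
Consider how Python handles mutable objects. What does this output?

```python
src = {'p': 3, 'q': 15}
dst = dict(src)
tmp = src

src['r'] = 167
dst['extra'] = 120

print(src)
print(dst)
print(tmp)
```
{'p': 3, 'q': 15, 'r': 167}
{'p': 3, 'q': 15, 'extra': 120}
{'p': 3, 'q': 15, 'r': 167}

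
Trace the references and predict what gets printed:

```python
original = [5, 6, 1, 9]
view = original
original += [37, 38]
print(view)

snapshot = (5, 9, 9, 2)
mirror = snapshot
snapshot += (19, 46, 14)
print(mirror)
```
[5, 6, 1, 9, 37, 38]
(5, 9, 9, 2)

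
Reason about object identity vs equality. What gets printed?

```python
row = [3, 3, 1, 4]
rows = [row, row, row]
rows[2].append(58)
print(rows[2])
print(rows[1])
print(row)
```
[3, 3, 1, 4, 58]
[3, 3, 1, 4, 58]
[3, 3, 1, 4, 58]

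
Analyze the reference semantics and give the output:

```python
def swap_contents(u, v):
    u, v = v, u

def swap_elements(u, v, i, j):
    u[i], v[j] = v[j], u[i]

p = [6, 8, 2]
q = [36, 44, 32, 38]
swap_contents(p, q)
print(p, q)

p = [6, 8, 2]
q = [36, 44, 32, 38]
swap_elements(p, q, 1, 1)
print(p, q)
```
[6, 8, 2] [36, 44, 32, 38]
[6, 44, 2] [36, 8, 32, 38]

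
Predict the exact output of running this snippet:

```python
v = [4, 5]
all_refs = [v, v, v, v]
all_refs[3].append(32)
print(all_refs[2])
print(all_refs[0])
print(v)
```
[4, 5, 32]
[4, 5, 32]
[4, 5, 32]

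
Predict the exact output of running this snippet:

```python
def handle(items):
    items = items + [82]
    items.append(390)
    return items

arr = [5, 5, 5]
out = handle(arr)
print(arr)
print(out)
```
[5, 5, 5]
[5, 5, 5, 82, 390]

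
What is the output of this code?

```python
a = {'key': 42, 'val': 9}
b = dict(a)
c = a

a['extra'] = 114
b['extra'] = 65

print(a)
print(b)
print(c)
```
{'key': 42, 'val': 9, 'extra': 114}
{'key': 42, 'val': 9, 'extra': 65}
{'key': 42, 'val': 9, 'extra': 114}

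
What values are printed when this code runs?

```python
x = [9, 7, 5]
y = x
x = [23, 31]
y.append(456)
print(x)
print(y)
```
[23, 31]
[9, 7, 5, 456]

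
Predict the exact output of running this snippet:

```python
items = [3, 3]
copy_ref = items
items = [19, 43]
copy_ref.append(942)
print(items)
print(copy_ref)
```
[19, 43]
[3, 3, 942]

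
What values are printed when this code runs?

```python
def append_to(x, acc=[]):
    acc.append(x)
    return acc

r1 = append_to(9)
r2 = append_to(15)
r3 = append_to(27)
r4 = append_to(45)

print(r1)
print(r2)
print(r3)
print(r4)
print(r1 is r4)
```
[9, 15, 27, 45]
[9, 15, 27, 45]
[9, 15, 27, 45]
[9, 15, 27, 45]
True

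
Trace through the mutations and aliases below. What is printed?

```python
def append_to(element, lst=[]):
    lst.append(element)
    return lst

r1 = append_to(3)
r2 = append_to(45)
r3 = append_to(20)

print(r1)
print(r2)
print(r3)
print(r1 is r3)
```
[3, 45, 20]
[3, 45, 20]
[3, 45, 20]
True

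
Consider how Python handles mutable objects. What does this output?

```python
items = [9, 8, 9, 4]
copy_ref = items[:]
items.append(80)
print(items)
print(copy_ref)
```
[9, 8, 9, 4, 80]
[9, 8, 9, 4]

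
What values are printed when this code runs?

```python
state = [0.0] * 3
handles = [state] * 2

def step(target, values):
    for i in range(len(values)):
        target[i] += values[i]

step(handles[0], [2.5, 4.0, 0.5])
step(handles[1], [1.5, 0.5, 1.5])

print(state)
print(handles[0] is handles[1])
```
[4.0, 4.5, 2.0]
True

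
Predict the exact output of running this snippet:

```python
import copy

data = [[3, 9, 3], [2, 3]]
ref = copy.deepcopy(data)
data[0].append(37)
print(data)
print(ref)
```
[[3, 9, 3, 37], [2, 3]]
[[3, 9, 3], [2, 3]]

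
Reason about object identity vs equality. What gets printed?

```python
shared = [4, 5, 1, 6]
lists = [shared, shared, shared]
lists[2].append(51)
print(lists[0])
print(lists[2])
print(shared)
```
[4, 5, 1, 6, 51]
[4, 5, 1, 6, 51]
[4, 5, 1, 6, 51]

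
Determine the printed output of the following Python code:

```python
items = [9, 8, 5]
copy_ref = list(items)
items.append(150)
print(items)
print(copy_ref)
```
[9, 8, 5, 150]
[9, 8, 5]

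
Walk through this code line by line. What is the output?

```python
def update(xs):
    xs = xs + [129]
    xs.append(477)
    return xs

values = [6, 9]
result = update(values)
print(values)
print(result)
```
[6, 9]
[6, 9, 129, 477]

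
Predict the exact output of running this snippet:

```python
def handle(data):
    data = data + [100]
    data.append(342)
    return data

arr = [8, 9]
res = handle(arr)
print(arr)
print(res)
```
[8, 9]
[8, 9, 100, 342]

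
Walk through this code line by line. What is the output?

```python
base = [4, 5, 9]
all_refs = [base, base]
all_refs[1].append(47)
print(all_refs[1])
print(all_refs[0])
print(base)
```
[4, 5, 9, 47]
[4, 5, 9, 47]
[4, 5, 9, 47]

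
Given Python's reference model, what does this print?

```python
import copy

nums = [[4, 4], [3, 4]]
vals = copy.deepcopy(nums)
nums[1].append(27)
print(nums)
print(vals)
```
[[4, 4], [3, 4, 27]]
[[4, 4], [3, 4]]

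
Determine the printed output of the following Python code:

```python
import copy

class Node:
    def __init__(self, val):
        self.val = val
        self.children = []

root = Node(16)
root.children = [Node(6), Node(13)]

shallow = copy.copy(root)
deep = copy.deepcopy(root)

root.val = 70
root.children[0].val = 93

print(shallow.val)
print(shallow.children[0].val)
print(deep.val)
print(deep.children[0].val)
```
16
93
16
6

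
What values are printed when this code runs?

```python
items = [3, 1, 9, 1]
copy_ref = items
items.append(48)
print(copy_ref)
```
[3, 1, 9, 1, 48]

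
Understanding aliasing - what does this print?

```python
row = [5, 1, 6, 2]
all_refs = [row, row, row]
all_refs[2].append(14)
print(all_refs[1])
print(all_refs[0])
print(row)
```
[5, 1, 6, 2, 14]
[5, 1, 6, 2, 14]
[5, 1, 6, 2, 14]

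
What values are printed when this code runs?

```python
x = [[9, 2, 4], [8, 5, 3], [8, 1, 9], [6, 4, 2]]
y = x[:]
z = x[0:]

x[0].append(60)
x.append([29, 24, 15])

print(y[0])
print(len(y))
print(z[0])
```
[9, 2, 4, 60]
4
[9, 2, 4, 60]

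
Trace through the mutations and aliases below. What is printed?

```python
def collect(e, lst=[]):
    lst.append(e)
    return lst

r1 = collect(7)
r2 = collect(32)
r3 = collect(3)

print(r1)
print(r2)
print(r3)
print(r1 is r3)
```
[7, 32, 3]
[7, 32, 3]
[7, 32, 3]
True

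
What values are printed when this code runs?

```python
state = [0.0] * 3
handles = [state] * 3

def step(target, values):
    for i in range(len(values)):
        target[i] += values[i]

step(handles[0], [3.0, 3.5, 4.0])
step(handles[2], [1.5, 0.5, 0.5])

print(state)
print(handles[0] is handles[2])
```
[4.5, 4.0, 4.5]
True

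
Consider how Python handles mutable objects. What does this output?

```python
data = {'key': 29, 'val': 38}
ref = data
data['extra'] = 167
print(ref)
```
{'key': 29, 'val': 38, 'extra': 167}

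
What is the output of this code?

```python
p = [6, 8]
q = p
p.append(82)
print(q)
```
[6, 8, 82]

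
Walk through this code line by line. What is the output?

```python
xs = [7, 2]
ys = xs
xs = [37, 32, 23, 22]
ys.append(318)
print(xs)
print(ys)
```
[37, 32, 23, 22]
[7, 2, 318]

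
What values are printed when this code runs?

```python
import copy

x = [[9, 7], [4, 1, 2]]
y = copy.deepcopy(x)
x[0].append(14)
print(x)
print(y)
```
[[9, 7, 14], [4, 1, 2]]
[[9, 7], [4, 1, 2]]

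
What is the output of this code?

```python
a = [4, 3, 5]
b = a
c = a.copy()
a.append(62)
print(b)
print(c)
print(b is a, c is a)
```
[4, 3, 5, 62]
[4, 3, 5]
True False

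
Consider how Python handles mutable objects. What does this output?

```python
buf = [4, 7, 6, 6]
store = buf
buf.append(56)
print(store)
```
[4, 7, 6, 6, 56]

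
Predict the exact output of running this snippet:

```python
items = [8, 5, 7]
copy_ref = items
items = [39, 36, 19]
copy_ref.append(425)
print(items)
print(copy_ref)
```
[39, 36, 19]
[8, 5, 7, 425]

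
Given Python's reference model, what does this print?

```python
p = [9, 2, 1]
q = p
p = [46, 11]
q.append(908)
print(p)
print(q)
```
[46, 11]
[9, 2, 1, 908]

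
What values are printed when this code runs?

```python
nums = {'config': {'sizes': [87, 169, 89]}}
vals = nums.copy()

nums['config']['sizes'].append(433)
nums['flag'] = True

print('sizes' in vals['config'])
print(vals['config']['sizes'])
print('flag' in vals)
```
True
[87, 169, 89, 433]
False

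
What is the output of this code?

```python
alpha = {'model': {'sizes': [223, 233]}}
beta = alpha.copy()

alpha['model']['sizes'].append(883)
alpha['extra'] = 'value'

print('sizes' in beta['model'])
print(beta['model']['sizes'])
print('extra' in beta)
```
True
[223, 233, 883]
False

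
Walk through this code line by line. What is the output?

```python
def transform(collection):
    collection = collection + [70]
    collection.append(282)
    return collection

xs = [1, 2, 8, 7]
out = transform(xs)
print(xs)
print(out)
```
[1, 2, 8, 7]
[1, 2, 8, 7, 70, 282]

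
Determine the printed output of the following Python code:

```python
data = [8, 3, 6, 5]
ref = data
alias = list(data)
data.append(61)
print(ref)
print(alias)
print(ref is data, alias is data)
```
[8, 3, 6, 5, 61]
[8, 3, 6, 5]
True False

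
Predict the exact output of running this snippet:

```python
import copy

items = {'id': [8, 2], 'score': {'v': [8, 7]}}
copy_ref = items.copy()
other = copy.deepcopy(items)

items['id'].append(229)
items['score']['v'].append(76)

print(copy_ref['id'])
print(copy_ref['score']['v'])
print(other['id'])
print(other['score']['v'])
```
[8, 2, 229]
[8, 7, 76]
[8, 2]
[8, 7]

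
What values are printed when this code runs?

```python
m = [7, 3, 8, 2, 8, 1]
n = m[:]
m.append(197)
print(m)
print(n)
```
[7, 3, 8, 2, 8, 1, 197]
[7, 3, 8, 2, 8, 1]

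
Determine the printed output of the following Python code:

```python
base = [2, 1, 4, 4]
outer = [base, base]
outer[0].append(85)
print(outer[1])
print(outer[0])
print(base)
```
[2, 1, 4, 4, 85]
[2, 1, 4, 4, 85]
[2, 1, 4, 4, 85]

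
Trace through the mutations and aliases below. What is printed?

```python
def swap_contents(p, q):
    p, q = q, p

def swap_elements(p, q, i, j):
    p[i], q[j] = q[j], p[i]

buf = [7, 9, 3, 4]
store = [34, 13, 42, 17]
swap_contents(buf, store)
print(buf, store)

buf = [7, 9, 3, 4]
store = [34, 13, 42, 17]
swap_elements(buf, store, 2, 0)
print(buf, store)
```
[7, 9, 3, 4] [34, 13, 42, 17]
[7, 9, 34, 4] [3, 13, 42, 17]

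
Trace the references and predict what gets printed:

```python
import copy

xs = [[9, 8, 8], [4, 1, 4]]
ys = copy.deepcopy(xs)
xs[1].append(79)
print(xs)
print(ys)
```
[[9, 8, 8], [4, 1, 4, 79]]
[[9, 8, 8], [4, 1, 4]]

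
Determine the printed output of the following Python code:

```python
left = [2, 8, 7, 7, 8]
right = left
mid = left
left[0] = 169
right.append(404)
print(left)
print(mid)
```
[169, 8, 7, 7, 8, 404]
[169, 8, 7, 7, 8, 404]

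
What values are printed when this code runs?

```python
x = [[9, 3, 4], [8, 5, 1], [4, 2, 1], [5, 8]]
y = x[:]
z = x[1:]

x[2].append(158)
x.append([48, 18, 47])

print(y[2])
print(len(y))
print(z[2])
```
[4, 2, 1, 158]
4
[5, 8]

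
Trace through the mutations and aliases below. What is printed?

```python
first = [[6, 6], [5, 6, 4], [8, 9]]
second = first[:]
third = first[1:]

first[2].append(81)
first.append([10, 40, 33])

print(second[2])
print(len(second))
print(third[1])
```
[8, 9, 81]
3
[8, 9, 81]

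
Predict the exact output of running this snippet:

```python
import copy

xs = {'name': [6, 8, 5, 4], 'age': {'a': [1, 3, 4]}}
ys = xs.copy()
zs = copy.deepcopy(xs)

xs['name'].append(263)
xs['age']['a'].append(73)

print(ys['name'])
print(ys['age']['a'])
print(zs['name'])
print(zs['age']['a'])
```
[6, 8, 5, 4, 263]
[1, 3, 4, 73]
[6, 8, 5, 4]
[1, 3, 4]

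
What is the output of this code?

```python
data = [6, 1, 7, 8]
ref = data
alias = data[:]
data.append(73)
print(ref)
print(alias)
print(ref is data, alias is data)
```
[6, 1, 7, 8, 73]
[6, 1, 7, 8]
True False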